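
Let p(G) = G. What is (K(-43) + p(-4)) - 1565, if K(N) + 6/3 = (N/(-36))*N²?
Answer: 22951/36 ≈ 637.53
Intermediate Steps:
K(N) = -2 - N³/36 (K(N) = -2 + (N/(-36))*N² = -2 + (N*(-1/36))*N² = -2 + (-N/36)*N² = -2 - N³/36)
(K(-43) + p(-4)) - 1565 = ((-2 - 1/36*(-43)³) - 4) - 1565 = ((-2 - 1/36*(-79507)) - 4) - 1565 = ((-2 + 79507/36) - 4) - 1565 = (79435/36 - 4) - 1565 = 79291/36 - 1565 = 22951/36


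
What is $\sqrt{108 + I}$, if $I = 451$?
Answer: $\sqrt{559} \approx 23.643$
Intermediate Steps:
$\sqrt{108 + I} = \sqrt{108 + 451} = \sqrt{559}$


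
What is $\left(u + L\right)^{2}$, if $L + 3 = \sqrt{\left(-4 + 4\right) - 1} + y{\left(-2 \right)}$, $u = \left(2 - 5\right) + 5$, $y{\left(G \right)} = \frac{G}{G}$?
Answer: $-1$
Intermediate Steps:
$y{\left(G \right)} = 1$
$u = 2$ ($u = -3 + 5 = 2$)
$L = -2 + i$ ($L = -3 + \left(\sqrt{\left(-4 + 4\right) - 1} + 1\right) = -3 + \left(\sqrt{0 - 1} + 1\right) = -3 + \left(\sqrt{-1} + 1\right) = -3 + \left(i + 1\right) = -3 + \left(1 + i\right) = -2 + i \approx -2.0 + 1.0 i$)
$\left(u + L\right)^{2} = \left(2 - \left(2 - i\right)\right)^{2} = i^{2} = -1$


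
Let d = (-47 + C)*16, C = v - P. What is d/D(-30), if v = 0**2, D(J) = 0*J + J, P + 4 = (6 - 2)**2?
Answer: 472/15 ≈ 31.467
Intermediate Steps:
P = 12 (P = -4 + (6 - 2)**2 = -4 + 4**2 = -4 + 16 = 12)
D(J) = J (D(J) = 0 + J = J)
v = 0
C = -12 (C = 0 - 1*12 = 0 - 12 = -12)
d = -944 (d = (-47 - 12)*16 = -59*16 = -944)
d/D(-30) = -944/(-30) = -944*(-1/30) = 472/15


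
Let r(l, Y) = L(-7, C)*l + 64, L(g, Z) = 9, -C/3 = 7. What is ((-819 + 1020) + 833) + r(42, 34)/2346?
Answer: 71359/69 ≈ 1034.2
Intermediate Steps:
C = -21 (C = -3*7 = -21)
r(l, Y) = 64 + 9*l (r(l, Y) = 9*l + 64 = 64 + 9*l)
((-819 + 1020) + 833) + r(42, 34)/2346 = ((-819 + 1020) + 833) + (64 + 9*42)/2346 = (201 + 833) + (64 + 378)*(1/2346) = 1034 + 442*(1/2346) = 1034 + 13/69 = 71359/69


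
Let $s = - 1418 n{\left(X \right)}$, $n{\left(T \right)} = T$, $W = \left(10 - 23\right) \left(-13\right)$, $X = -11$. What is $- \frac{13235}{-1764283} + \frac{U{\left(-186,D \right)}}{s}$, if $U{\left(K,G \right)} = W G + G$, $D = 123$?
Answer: $\frac{18548798530}{13759643117} \approx 1.3481$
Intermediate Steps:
$W = 169$ ($W = \left(-13\right) \left(-13\right) = 169$)
$s = 15598$ ($s = \left(-1418\right) \left(-11\right) = 15598$)
$U{\left(K,G \right)} = 170 G$ ($U{\left(K,G \right)} = 169 G + G = 170 G$)
$- \frac{13235}{-1764283} + \frac{U{\left(-186,D \right)}}{s} = - \frac{13235}{-1764283} + \frac{170 \cdot 123}{15598} = \left(-13235\right) \left(- \frac{1}{1764283}\right) + 20910 \cdot \frac{1}{15598} = \frac{13235}{1764283} + \frac{10455}{7799} = \frac{18548798530}{13759643117}$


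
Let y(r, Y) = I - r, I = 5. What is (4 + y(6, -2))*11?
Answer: 33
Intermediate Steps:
y(r, Y) = 5 - r
(4 + y(6, -2))*11 = (4 + (5 - 1*6))*11 = (4 + (5 - 6))*11 = (4 - 1)*11 = 3*11 = 33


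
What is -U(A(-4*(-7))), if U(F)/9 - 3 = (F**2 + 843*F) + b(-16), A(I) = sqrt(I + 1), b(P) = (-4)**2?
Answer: -432 - 7587*sqrt(29) ≈ -41289.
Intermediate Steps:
b(P) = 16
A(I) = sqrt(1 + I)
U(F) = 171 + 9*F**2 + 7587*F (U(F) = 27 + 9*((F**2 + 843*F) + 16) = 27 + 9*(16 + F**2 + 843*F) = 27 + (144 + 9*F**2 + 7587*F) = 171 + 9*F**2 + 7587*F)
-U(A(-4*(-7))) = -(171 + 9*(sqrt(1 - 4*(-7)))**2 + 7587*sqrt(1 - 4*(-7))) = -(171 + 9*(sqrt(1 + 28))**2 + 7587*sqrt(1 + 28)) = -(171 + 9*(sqrt(29))**2 + 7587*sqrt(29)) = -(171 + 9*29 + 7587*sqrt(29)) = -(171 + 261 + 7587*sqrt(29)) = -(432 + 7587*sqrt(29)) = -432 - 7587*sqrt(29)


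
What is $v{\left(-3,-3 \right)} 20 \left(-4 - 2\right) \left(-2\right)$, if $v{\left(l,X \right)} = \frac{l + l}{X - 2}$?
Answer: $288$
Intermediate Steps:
$v{\left(l,X \right)} = \frac{2 l}{-2 + X}$
$v{\left(-3,-3 \right)} 20 \left(-4 - 2\right) \left(-2\right) = 2 \left(-3\right) \frac{1}{-2 - 3} \cdot 20 \left(-4 - 2\right) \left(-2\right) = 2 \left(-3\right) \frac{1}{-5} \cdot 20 \left(\left(-6\right) \left(-2\right)\right) = 2 \left(-3\right) \left(- \frac{1}{5}\right) 20 \cdot 12 = \frac{6}{5} \cdot 20 \cdot 12 = 24 \cdot 12 = 288$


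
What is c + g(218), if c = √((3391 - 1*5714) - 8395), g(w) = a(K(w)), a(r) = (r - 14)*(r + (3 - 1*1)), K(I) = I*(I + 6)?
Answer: 2383978212 + I*√10718 ≈ 2.384e+9 + 103.53*I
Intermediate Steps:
K(I) = I*(6 + I)
a(r) = (-14 + r)*(2 + r) (a(r) = (-14 + r)*(r + (3 - 1)) = (-14 + r)*(r + 2) = (-14 + r)*(2 + r))
g(w) = -28 + w²*(6 + w)² - 12*w*(6 + w) (g(w) = -28 + (w*(6 + w))² - 12*w*(6 + w) = -28 + w²*(6 + w)² - 12*w*(6 + w))
c = I*√10718 (c = √((3391 - 5714) - 8395) = √(-2323 - 8395) = √(-10718) = I*√10718 ≈ 103.53*I)
c + g(218) = I*√10718 + (-28 + 218²*(6 + 218)² - 12*218*(6 + 218)) = I*√10718 + (-28 + 47524*224² - 12*218*224) = I*√10718 + (-28 + 47524*50176 - 585984) = I*√10718 + (-28 + 2384564224 - 585984) = I*√10718 + 2383978212 = 2383978212 + I*√10718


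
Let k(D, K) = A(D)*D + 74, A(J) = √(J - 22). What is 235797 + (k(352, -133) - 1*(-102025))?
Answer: 337896 + 352*√330 ≈ 3.4429e+5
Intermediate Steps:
A(J) = √(-22 + J)
k(D, K) = 74 + D*√(-22 + D) (k(D, K) = √(-22 + D)*D + 74 = D*√(-22 + D) + 74 = 74 + D*√(-22 + D))
235797 + (k(352, -133) - 1*(-102025)) = 235797 + ((74 + 352*√(-22 + 352)) - 1*(-102025)) = 235797 + ((74 + 352*√330) + 102025) = 235797 + (102099 + 352*√330) = 337896 + 352*√330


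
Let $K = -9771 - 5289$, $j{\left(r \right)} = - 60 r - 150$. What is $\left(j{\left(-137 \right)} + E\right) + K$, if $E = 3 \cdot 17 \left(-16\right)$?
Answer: $-7806$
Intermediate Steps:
$j{\left(r \right)} = -150 - 60 r$
$E = -816$ ($E = 51 \left(-16\right) = -816$)
$K = -15060$
$\left(j{\left(-137 \right)} + E\right) + K = \left(\left(-150 - -8220\right) - 816\right) - 15060 = \left(\left(-150 + 8220\right) - 816\right) - 15060 = \left(8070 - 816\right) - 15060 = 7254 - 15060 = -7806$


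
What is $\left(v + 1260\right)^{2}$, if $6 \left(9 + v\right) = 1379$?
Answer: $\frac{78943225}{36} \approx 2.1929 \cdot 10^{6}$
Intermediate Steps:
$v = \frac{1325}{6}$ ($v = -9 + \frac{1}{6} \cdot 1379 = -9 + \frac{1379}{6} = \frac{1325}{6} \approx 220.83$)
$\left(v + 1260\right)^{2} = \left(\frac{1325}{6} + 1260\right)^{2} = \left(\frac{8885}{6}\right)^{2} = \frac{78943225}{36}$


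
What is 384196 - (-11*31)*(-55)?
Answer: 365441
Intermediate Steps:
384196 - (-11*31)*(-55) = 384196 - (-341)*(-55) = 384196 - 1*18755 = 384196 - 18755 = 365441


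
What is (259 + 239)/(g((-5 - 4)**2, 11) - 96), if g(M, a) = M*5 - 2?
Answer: 498/307 ≈ 1.6222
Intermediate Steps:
g(M, a) = -2 + 5*M (g(M, a) = 5*M - 2 = -2 + 5*M)
(259 + 239)/(g((-5 - 4)**2, 11) - 96) = (259 + 239)/((-2 + 5*(-5 - 4)**2) - 96) = 498/((-2 + 5*(-9)**2) - 96) = 498/((-2 + 5*81) - 96) = 498/((-2 + 405) - 96) = 498/(403 - 96) = 498/307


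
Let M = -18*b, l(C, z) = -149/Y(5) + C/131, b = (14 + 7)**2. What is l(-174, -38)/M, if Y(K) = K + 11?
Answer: 22303/16638048 ≈ 0.0013405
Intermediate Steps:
Y(K) = 11 + K
b = 441 (b = 21**2 = 441)
l(C, z) = -149/16 + C/131 (l(C, z) = -149/(11 + 5) + C/131 = -149/16 + C*(1/131) = -149*1/16 + C/131 = -149/16 + C/131)
M = -7938 (M = -18*441 = -7938)
l(-174, -38)/M = (-149/16 + (1/131)*(-174))/(-7938) = (-149/16 - 174/131)*(-1/7938) = -22303/2096*(-1/7938) = 22303/16638048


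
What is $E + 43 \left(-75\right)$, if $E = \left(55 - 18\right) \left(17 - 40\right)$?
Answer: $-4076$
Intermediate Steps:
$E = -851$ ($E = 37 \left(-23\right) = -851$)
$E + 43 \left(-75\right) = -851 + 43 \left(-75\right) = -851 - 3225 = -4076$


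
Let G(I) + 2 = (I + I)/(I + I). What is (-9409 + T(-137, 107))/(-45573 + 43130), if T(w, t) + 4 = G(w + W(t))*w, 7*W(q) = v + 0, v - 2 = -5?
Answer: 9276/2443 ≈ 3.7970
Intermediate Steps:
v = -3 (v = 2 - 5 = -3)
W(q) = -3/7 (W(q) = (-3 + 0)/7 = (⅐)*(-3) = -3/7)
G(I) = -1 (G(I) = -2 + (I + I)/(I + I) = -2 + (2*I)/((2*I)) = -2 + (2*I)*(1/(2*I)) = -2 + 1 = -1)
T(w, t) = -4 - w
(-9409 + T(-137, 107))/(-45573 + 43130) = (-9409 + (-4 - 1*(-137)))/(-45573 + 43130) = (-9409 + (-4 + 137))/(-2443) = (-9409 + 133)*(-1/2443) = -9276*(-1/2443) = 9276/2443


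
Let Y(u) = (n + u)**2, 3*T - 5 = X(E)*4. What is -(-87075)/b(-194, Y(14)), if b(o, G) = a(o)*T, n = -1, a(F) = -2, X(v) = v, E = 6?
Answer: -261225/58 ≈ -4503.9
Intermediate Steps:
T = 29/3 (T = 5/3 + (6*4)/3 = 5/3 + (1/3)*24 = 5/3 + 8 = 29/3 ≈ 9.6667)
Y(u) = (-1 + u)**2
b(o, G) = -58/3 (b(o, G) = -2*29/3 = -58/3)
-(-87075)/b(-194, Y(14)) = -(-87075)/(-58/3) = -(-87075)*(-3)/58 = -1*261225/58 = -261225/58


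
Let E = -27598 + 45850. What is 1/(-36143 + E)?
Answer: -1/17891 ≈ -5.5894e-5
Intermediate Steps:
E = 18252
1/(-36143 + E) = 1/(-36143 + 18252) = 1/(-17891) = -1/17891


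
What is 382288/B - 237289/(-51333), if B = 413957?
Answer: 117851432477/21249654681 ≈ 5.5460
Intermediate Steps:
382288/B - 237289/(-51333) = 382288/413957 - 237289/(-51333) = 382288*(1/413957) - 237289*(-1/51333) = 382288/413957 + 237289/51333 = 117851432477/21249654681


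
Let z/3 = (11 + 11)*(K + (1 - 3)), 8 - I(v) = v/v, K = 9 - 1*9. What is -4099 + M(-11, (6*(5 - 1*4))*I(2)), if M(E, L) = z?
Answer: -4231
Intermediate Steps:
K = 0 (K = 9 - 9 = 0)
I(v) = 7 (I(v) = 8 - v/v = 8 - 1*1 = 8 - 1 = 7)
z = -132 (z = 3*((11 + 11)*(0 + (1 - 3))) = 3*(22*(0 - 2)) = 3*(22*(-2)) = 3*(-44) = -132)
M(E, L) = -132
-4099 + M(-11, (6*(5 - 1*4))*I(2)) = -4099 - 132 = -4231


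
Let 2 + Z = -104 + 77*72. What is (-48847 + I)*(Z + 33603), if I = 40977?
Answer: -307252670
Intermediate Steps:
Z = 5438 (Z = -2 + (-104 + 77*72) = -2 + (-104 + 5544) = -2 + 5440 = 5438)
(-48847 + I)*(Z + 33603) = (-48847 + 40977)*(5438 + 33603) = -7870*39041 = -307252670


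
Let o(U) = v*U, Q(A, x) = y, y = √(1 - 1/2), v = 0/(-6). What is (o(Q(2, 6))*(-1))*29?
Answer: 0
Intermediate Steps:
v = 0 (v = 0*(-⅙) = 0)
y = √2/2 (y = √(1 - 1*½) = √(1 - ½) = √(½) = √2/2 ≈ 0.70711)
Q(A, x) = √2/2
o(U) = 0 (o(U) = 0*U = 0)
(o(Q(2, 6))*(-1))*29 = (0*(-1))*29 = 0*29 = 0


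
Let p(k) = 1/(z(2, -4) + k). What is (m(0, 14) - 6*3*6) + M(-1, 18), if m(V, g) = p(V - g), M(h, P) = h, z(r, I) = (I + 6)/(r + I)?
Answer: -1636/15 ≈ -109.07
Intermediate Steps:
z(r, I) = (6 + I)/(I + r)
p(k) = 1/(-1 + k) (p(k) = 1/((6 - 4)/(-4 + 2) + k) = 1/(2/(-2) + k) = 1/(-½*2 + k) = 1/(-1 + k))
m(V, g) = 1/(-1 + V - g) (m(V, g) = 1/(-1 + (V - g)) = 1/(-1 + V - g))
(m(0, 14) - 6*3*6) + M(-1, 18) = (1/(-1 + 0 - 1*14) - 6*3*6) - 1 = (1/(-1 + 0 - 14) - 18*6) - 1 = (1/(-15) - 108) - 1 = (-1/15 - 108) - 1 = -1621/15 - 1 = -1636/15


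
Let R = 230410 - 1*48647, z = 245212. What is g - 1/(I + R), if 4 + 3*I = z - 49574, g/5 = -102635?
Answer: -380223160528/740923 ≈ -5.1318e+5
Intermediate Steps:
g = -513175 (g = 5*(-102635) = -513175)
I = 195634/3 (I = -4/3 + (245212 - 49574)/3 = -4/3 + (⅓)*195638 = -4/3 + 195638/3 = 195634/3 ≈ 65211.)
R = 181763 (R = 230410 - 48647 = 181763)
g - 1/(I + R) = -513175 - 1/(195634/3 + 181763) = -513175 - 1/740923/3 = -513175 - 1*3/740923 = -513175 - 3/740923 = -380223160528/740923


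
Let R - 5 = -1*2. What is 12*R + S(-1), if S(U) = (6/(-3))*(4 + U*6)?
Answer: 40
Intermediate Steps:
R = 3 (R = 5 - 1*2 = 5 - 2 = 3)
S(U) = -8 - 12*U (S(U) = (6*(-⅓))*(4 + 6*U) = -2*(4 + 6*U) = -8 - 12*U)
12*R + S(-1) = 12*3 + (-8 - 12*(-1)) = 36 + (-8 + 12) = 36 + 4 = 40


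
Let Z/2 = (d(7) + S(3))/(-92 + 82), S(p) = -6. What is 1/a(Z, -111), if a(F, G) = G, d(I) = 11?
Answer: -1/111 ≈ -0.0090090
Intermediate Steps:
Z = -1 (Z = 2*((11 - 6)/(-92 + 82)) = 2*(5/(-10)) = 2*(5*(-⅒)) = 2*(-½) = -1)
1/a(Z, -111) = 1/(-111) = -1/111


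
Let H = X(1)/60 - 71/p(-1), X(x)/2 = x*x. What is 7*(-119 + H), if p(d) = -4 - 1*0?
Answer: -42511/60 ≈ -708.52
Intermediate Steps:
p(d) = -4 (p(d) = -4 + 0 = -4)
X(x) = 2*x² (X(x) = 2*(x*x) = 2*x²)
H = 1067/60 (H = (2*1²)/60 - 71/(-4) = (2*1)*(1/60) - 71*(-¼) = 2*(1/60) + 71/4 = 1/30 + 71/4 = 1067/60 ≈ 17.783)
7*(-119 + H) = 7*(-119 + 1067/60) = 7*(-6073/60) = -42511/60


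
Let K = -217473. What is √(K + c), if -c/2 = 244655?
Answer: I*√706783 ≈ 840.7*I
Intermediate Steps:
c = -489310 (c = -2*244655 = -489310)
√(K + c) = √(-217473 - 489310) = √(-706783) = I*√706783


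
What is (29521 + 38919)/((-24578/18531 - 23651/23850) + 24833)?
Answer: 3360893346000/1219364026841 ≈ 2.7563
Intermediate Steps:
(29521 + 38919)/((-24578/18531 - 23651/23850) + 24833) = 68440/((-24578*1/18531 - 23651*1/23850) + 24833) = 68440/((-24578/18531 - 23651/23850) + 24833) = 68440/(-113829109/49107150 + 24833) = 68440/(1219364026841/49107150) = 68440*(49107150/1219364026841) = 3360893346000/1219364026841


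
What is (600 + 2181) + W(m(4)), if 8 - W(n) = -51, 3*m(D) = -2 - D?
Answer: 2840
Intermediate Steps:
m(D) = -⅔ - D/3 (m(D) = (-2 - D)/3 = -⅔ - D/3)
W(n) = 59 (W(n) = 8 - 1*(-51) = 8 + 51 = 59)
(600 + 2181) + W(m(4)) = (600 + 2181) + 59 = 2781 + 59 = 2840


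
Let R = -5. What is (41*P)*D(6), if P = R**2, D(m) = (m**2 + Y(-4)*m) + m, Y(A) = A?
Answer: 18450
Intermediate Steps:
D(m) = m**2 - 3*m (D(m) = (m**2 - 4*m) + m = m**2 - 3*m)
P = 25 (P = (-5)**2 = 25)
(41*P)*D(6) = (41*25)*(6*(-3 + 6)) = 1025*(6*3) = 1025*18 = 18450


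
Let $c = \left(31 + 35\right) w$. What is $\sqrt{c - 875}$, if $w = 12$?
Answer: $i \sqrt{83} \approx 9.1104 i$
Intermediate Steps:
$c = 792$ ($c = \left(31 + 35\right) 12 = 66 \cdot 12 = 792$)
$\sqrt{c - 875} = \sqrt{792 - 875} = \sqrt{-83} = i \sqrt{83}$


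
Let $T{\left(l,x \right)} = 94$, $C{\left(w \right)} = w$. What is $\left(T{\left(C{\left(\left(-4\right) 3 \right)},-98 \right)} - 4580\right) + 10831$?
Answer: $6345$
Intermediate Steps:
$\left(T{\left(C{\left(\left(-4\right) 3 \right)},-98 \right)} - 4580\right) + 10831 = \left(94 - 4580\right) + 10831 = -4486 + 10831 = 6345$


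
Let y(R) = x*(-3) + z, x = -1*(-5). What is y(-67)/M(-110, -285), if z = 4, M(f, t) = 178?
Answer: -11/178 ≈ -0.061798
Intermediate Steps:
x = 5
y(R) = -11 (y(R) = 5*(-3) + 4 = -15 + 4 = -11)
y(-67)/M(-110, -285) = -11/178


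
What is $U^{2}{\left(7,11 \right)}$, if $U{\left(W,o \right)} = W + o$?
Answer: $324$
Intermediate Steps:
$U^{2}{\left(7,11 \right)} = \left(7 + 11\right)^{2} = 18^{2} = 324$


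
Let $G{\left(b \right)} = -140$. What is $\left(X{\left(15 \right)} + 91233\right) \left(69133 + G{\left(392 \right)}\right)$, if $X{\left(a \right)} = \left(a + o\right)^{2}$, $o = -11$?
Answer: $6295542257$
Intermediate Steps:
$X{\left(a \right)} = \left(-11 + a\right)^{2}$ ($X{\left(a \right)} = \left(a - 11\right)^{2} = \left(-11 + a\right)^{2}$)
$\left(X{\left(15 \right)} + 91233\right) \left(69133 + G{\left(392 \right)}\right) = \left(\left(-11 + 15\right)^{2} + 91233\right) \left(69133 - 140\right) = \left(4^{2} + 91233\right) 68993 = \left(16 + 91233\right) 68993 = 91249 \cdot 68993 = 6295542257$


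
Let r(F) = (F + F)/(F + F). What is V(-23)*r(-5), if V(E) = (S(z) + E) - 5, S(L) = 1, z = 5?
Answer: -27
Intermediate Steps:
r(F) = 1 (r(F) = (2*F)/((2*F)) = (2*F)*(1/(2*F)) = 1)
V(E) = -4 + E (V(E) = (1 + E) - 5 = -4 + E)
V(-23)*r(-5) = (-4 - 23)*1 = -27*1 = -27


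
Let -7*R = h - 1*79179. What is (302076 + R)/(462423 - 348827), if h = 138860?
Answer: 2054851/795172 ≈ 2.5842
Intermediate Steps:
R = -59681/7 (R = -(138860 - 1*79179)/7 = -(138860 - 79179)/7 = -⅐*59681 = -59681/7 ≈ -8525.9)
(302076 + R)/(462423 - 348827) = (302076 - 59681/7)/(462423 - 348827) = (2054851/7)/113596 = (2054851/7)*(1/113596) = 2054851/795172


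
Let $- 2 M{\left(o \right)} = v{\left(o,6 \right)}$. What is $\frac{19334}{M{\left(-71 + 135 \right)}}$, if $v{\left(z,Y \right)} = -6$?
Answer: $\frac{19334}{3} \approx 6444.7$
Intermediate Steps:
$M{\left(o \right)} = 3$ ($M{\left(o \right)} = \left(- \frac{1}{2}\right) \left(-6\right) = 3$)
$\frac{19334}{M{\left(-71 + 135 \right)}} = \frac{19334}{3}$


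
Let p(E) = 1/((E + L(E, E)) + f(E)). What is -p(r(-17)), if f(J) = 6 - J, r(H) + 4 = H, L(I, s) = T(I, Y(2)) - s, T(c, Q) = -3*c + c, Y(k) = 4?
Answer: -1/69 ≈ -0.014493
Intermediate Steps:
T(c, Q) = -2*c
L(I, s) = -s - 2*I (L(I, s) = -2*I - s = -s - 2*I)
r(H) = -4 + H
p(E) = 1/(6 - 3*E) (p(E) = 1/((E + (-E - 2*E)) + (6 - E)) = 1/((E - 3*E) + (6 - E)) = 1/(-2*E + (6 - E)) = 1/(6 - 3*E))
-p(r(-17)) = -(-1)/(-6 + 3*(-4 - 17)) = -(-1)/(-6 + 3*(-21)) = -(-1)/(-6 - 63) = -(-1)/(-69) = -(-1)*(-1)/69 = -1*1/69 = -1/69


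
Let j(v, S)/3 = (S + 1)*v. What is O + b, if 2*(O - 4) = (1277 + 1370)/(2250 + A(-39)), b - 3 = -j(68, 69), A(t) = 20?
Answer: -64796773/4540 ≈ -14272.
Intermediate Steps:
j(v, S) = 3*v*(1 + S) (j(v, S) = 3*((S + 1)*v) = 3*((1 + S)*v) = 3*(v*(1 + S)) = 3*v*(1 + S))
b = -14277 (b = 3 - 3*68*(1 + 69) = 3 - 3*68*70 = 3 - 1*14280 = 3 - 14280 = -14277)
O = 20807/4540 (O = 4 + ((1277 + 1370)/(2250 + 20))/2 = 4 + (2647/2270)/2 = 4 + (2647*(1/2270))/2 = 4 + (½)*(2647/2270) = 4 + 2647/4540 = 20807/4540 ≈ 4.5830)
O + b = 20807/4540 - 14277 = -64796773/4540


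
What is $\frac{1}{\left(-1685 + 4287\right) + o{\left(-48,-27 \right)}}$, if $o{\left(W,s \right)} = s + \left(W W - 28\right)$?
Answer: $\frac{1}{4851} \approx 0.00020614$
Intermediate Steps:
$o{\left(W,s \right)} = -28 + s + W^{2}$ ($o{\left(W,s \right)} = s + \left(W^{2} - 28\right) = s + \left(-28 + W^{2}\right) = -28 + s + W^{2}$)
$\frac{1}{\left(-1685 + 4287\right) + o{\left(-48,-27 \right)}} = \frac{1}{\left(-1685 + 4287\right) - \left(55 - 2304\right)} = \frac{1}{2602 - -2249} = \frac{1}{2602 + 2249} = \frac{1}{4851}$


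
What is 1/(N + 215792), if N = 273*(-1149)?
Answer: -1/97885 ≈ -1.0216e-5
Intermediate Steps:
N = -313677
1/(N + 215792) = 1/(-313677 + 215792) = 1/(-97885) = -1/97885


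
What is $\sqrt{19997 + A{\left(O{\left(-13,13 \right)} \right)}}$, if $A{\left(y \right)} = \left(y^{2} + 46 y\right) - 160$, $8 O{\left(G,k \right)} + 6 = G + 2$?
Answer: $\frac{\sqrt{1263601}}{8} \approx 140.51$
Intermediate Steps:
$O{\left(G,k \right)} = - \frac{1}{2} + \frac{G}{8}$ ($O{\left(G,k \right)} = - \frac{3}{4} + \frac{G + 2}{8} = - \frac{3}{4} + \frac{2 + G}{8} = - \frac{3}{4} + \left(\frac{1}{4} + \frac{G}{8}\right) = - \frac{1}{2} + \frac{G}{8}$)
$A{\left(y \right)} = -160 + y^{2} + 46 y$
$\sqrt{19997 + A{\left(O{\left(-13,13 \right)} \right)}} = \sqrt{19997 + \left(-160 + \left(- \frac{1}{2} + \frac{1}{8} \left(-13\right)\right)^{2} + 46 \left(- \frac{1}{2} + \frac{1}{8} \left(-13\right)\right)\right)} = \sqrt{19997 + \left(-160 + \left(- \frac{1}{2} - \frac{13}{8}\right)^{2} + 46 \left(- \frac{1}{2} - \frac{13}{8}\right)\right)} = \sqrt{19997 + \left(-160 + \left(- \frac{17}{8}\right)^{2} + 46 \left(- \frac{17}{8}\right)\right)} = \sqrt{19997 - \frac{16207}{64}} = \sqrt{\frac{1263601}{64}} = \frac{\sqrt{1263601}}{8}$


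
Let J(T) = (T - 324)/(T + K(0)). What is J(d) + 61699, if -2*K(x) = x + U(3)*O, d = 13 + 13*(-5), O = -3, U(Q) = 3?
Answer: 5862157/95 ≈ 61707.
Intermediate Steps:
d = -52 (d = 13 - 65 = -52)
K(x) = 9/2 - x/2 (K(x) = -(x + 3*(-3))/2 = -(x - 9)/2 = -(-9 + x)/2 = 9/2 - x/2)
J(T) = (-324 + T)/(9/2 + T) (J(T) = (T - 324)/(T + (9/2 - ½*0)) = (-324 + T)/(T + (9/2 + 0)) = (-324 + T)/(T + 9/2) = (-324 + T)/(9/2 + T))
J(d) + 61699 = 2*(-324 - 52)/(9 + 2*(-52)) + 61699 = 2*(-376)/(9 - 104) + 61699 = 2*(-376)/(-95) + 61699 = 2*(-1/95)*(-376) + 61699 = 752/95 + 61699 = 5862157/95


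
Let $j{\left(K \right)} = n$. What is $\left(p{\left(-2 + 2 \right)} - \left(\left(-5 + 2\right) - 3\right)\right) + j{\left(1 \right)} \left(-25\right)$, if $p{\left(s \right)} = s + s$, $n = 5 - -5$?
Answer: $-244$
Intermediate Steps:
$n = 10$ ($n = 5 + 5 = 10$)
$j{\left(K \right)} = 10$
$p{\left(s \right)} = 2 s$
$\left(p{\left(-2 + 2 \right)} - \left(\left(-5 + 2\right) - 3\right)\right) + j{\left(1 \right)} \left(-25\right) = \left(2 \left(-2 + 2\right) - \left(\left(-5 + 2\right) - 3\right)\right) + 10 \left(-25\right) = \left(2 \cdot 0 - \left(-3 - 3\right)\right) - 250 = \left(0 - -6\right) - 250 = \left(0 + 6\right) - 250 = 6 - 250 = -244$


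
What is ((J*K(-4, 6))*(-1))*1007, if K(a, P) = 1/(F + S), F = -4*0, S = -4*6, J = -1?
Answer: -1007/24 ≈ -41.958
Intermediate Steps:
S = -24
F = 0
K(a, P) = -1/24 (K(a, P) = 1/(0 - 24) = 1/(-24) = -1/24)
((J*K(-4, 6))*(-1))*1007 = (-1*(-1/24)*(-1))*1007 = ((1/24)*(-1))*1007 = -1/24*1007 = -1007/24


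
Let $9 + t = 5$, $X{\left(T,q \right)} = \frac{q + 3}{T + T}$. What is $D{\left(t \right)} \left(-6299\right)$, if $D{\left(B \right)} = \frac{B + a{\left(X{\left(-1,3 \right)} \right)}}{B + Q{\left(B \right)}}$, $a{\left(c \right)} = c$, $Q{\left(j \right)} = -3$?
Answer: $-6299$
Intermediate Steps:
$X{\left(T,q \right)} = \frac{3 + q}{2 T}$
$t = -4$ ($t = -9 + 5 = -4$)
$D{\left(B \right)} = 1$ ($D{\left(B \right)} = \frac{B + \frac{3 + 3}{2 \left(-1\right)}}{B - 3} = \frac{B + \frac{1}{2} \left(-1\right) 6}{-3 + B} = \frac{B - 3}{-3 + B} = \frac{-3 + B}{-3 + B} = 1$)
$D{\left(t \right)} \left(-6299\right) = 1 \left(-6299\right) = -6299$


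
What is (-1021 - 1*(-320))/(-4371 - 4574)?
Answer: 701/8945 ≈ 0.078368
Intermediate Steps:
(-1021 - 1*(-320))/(-4371 - 4574) = (-1021 + 320)/(-8945) = -701*(-1/8945) = 701/8945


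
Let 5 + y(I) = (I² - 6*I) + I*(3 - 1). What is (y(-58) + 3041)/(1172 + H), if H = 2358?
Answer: 3316/1765 ≈ 1.8788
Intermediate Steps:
y(I) = -5 + I² - 4*I (y(I) = -5 + ((I² - 6*I) + I*(3 - 1)) = -5 + ((I² - 6*I) + I*2) = -5 + ((I² - 6*I) + 2*I) = -5 + (I² - 4*I) = -5 + I² - 4*I)
(y(-58) + 3041)/(1172 + H) = ((-5 + (-58)² - 4*(-58)) + 3041)/(1172 + 2358) = ((-5 + 3364 + 232) + 3041)/3530 = (3591 + 3041)*(1/3530) = 6632*(1/3530) = 3316/1765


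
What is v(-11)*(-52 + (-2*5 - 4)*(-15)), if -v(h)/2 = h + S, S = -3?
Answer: 4424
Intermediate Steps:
v(h) = 6 - 2*h (v(h) = -2*(h - 3) = -2*(-3 + h) = 6 - 2*h)
v(-11)*(-52 + (-2*5 - 4)*(-15)) = (6 - 2*(-11))*(-52 + (-2*5 - 4)*(-15)) = (6 + 22)*(-52 + (-10 - 4)*(-15)) = 28*(-52 - 14*(-15)) = 28*(-52 + 210) = 28*158 = 4424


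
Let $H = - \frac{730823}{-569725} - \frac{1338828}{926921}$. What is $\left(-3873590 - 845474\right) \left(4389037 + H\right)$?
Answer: $- \frac{10937878425159914093692512}{528090066725} \approx -2.0712 \cdot 10^{13}$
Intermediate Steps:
$H = - \frac{85348596317}{528090066725}$ ($H = \left(-730823\right) \left(- \frac{1}{569725}\right) - \frac{1338828}{926921} = \frac{730823}{569725} - \frac{1338828}{926921} = - \frac{85348596317}{528090066725} \approx -0.16162$)
$\left(-3873590 - 845474\right) \left(4389037 + H\right) = \left(-3873590 - 845474\right) \left(4389037 - \frac{85348596317}{528090066725}\right) = \left(-4719064\right) \frac{2317806756839897508}{528090066725} = - \frac{10937878425159914093692512}{528090066725}$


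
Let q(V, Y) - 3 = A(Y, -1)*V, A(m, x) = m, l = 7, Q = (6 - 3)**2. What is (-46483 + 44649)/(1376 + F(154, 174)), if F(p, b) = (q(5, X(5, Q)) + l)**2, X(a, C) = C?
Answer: -1834/4401 ≈ -0.41672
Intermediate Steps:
Q = 9 (Q = 3**2 = 9)
q(V, Y) = 3 + V*Y (q(V, Y) = 3 + Y*V = 3 + V*Y)
F(p, b) = 3025 (F(p, b) = ((3 + 5*9) + 7)**2 = ((3 + 45) + 7)**2 = (48 + 7)**2 = 55**2 = 3025)
(-46483 + 44649)/(1376 + F(154, 174)) = (-46483 + 44649)/(1376 + 3025) = -1834/4401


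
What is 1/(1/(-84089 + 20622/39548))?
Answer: -1662765575/19774 ≈ -84089.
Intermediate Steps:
1/(1/(-84089 + 20622/39548)) = 1/(1/(-84089 + 20622*(1/39548))) = 1/(1/(-84089 + 10311/19774)) = 1/(1/(-1662765575/19774)) = 1/(-19774/1662765575) = -1662765575/19774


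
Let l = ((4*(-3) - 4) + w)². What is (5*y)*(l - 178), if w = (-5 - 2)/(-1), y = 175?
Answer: -84875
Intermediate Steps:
w = 7 (w = -7*(-1) = 7)
l = 81 (l = ((4*(-3) - 4) + 7)² = ((-12 - 4) + 7)² = (-16 + 7)² = (-9)² = 81)
(5*y)*(l - 178) = (5*175)*(81 - 178) = 875*(-97) = -84875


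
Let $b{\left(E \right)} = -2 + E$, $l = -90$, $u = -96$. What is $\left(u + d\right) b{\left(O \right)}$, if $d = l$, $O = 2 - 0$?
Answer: $0$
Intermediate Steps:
$O = 2$ ($O = 2 + 0 = 2$)
$d = -90$
$\left(u + d\right) b{\left(O \right)} = \left(-96 - 90\right) \left(-2 + 2\right) = \left(-186\right) 0 = 0$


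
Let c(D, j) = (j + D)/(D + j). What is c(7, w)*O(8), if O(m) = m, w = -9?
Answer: 8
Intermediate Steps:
c(D, j) = 1 (c(D, j) = (D + j)/(D + j) = 1)
c(7, w)*O(8) = 1*8 = 8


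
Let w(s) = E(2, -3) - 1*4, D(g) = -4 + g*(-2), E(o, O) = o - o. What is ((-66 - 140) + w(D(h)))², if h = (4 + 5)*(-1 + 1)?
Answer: 44100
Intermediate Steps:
E(o, O) = 0
h = 0 (h = 9*0 = 0)
D(g) = -4 - 2*g
w(s) = -4 (w(s) = 0 - 1*4 = 0 - 4 = -4)
((-66 - 140) + w(D(h)))² = ((-66 - 140) - 4)² = (-206 - 4)² = (-210)² = 44100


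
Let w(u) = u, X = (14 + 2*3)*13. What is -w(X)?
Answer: -260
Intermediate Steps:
X = 260 (X = (14 + 6)*13 = 20*13 = 260)
-w(X) = -1*260 = -260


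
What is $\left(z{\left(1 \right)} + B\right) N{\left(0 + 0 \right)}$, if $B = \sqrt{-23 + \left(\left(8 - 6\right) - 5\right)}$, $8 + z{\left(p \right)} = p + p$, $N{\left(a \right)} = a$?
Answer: $0$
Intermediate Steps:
$z{\left(p \right)} = -8 + 2 p$ ($z{\left(p \right)} = -8 + \left(p + p\right) = -8 + 2 p$)
$B = i \sqrt{26}$ ($B = \sqrt{-23 + \left(2 - 5\right)} = \sqrt{-23 - 3} = \sqrt{-26} = i \sqrt{26} \approx 5.099 i$)
$\left(z{\left(1 \right)} + B\right) N{\left(0 + 0 \right)} = \left(\left(-8 + 2 \cdot 1\right) + i \sqrt{26}\right) \left(0 + 0\right) = \left(\left(-8 + 2\right) + i \sqrt{26}\right) 0 = \left(-6 + i \sqrt{26}\right) 0 = 0$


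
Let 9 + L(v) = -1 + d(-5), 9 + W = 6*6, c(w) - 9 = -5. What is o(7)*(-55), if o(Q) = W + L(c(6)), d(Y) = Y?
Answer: -660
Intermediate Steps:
c(w) = 4 (c(w) = 9 - 5 = 4)
W = 27 (W = -9 + 6*6 = -9 + 36 = 27)
L(v) = -15 (L(v) = -9 + (-1 - 5) = -9 - 6 = -15)
o(Q) = 12 (o(Q) = 27 - 15 = 12)
o(7)*(-55) = 12*(-55) = -660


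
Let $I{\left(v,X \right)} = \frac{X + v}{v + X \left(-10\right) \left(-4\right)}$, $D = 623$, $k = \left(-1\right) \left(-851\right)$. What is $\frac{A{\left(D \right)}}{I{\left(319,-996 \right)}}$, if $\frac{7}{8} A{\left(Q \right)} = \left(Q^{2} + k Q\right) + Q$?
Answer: $\frac{41504954200}{677} \approx 6.1307 \cdot 10^{7}$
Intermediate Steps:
$k = 851$
$I{\left(v,X \right)} = \frac{X + v}{v + 40 X}$ ($I{\left(v,X \right)} = \frac{X + v}{v + - 10 X \left(-4\right)} = \frac{X + v}{v + 40 X}$)
$A{\left(Q \right)} = \frac{8 Q^{2}}{7} + \frac{6816 Q}{7}$ ($A{\left(Q \right)} = \frac{8 \left(\left(Q^{2} + 851 Q\right) + Q\right)}{7} = \frac{8 \left(Q^{2} + 852 Q\right)}{7} = \frac{8 Q^{2}}{7} + \frac{6816 Q}{7}$)
$\frac{A{\left(D \right)}}{I{\left(319,-996 \right)}} = \frac{\frac{8}{7} \cdot 623 \left(852 + 623\right)}{\frac{1}{319 + 40 \left(-996\right)} \left(-996 + 319\right)} = \frac{\frac{8}{7} \cdot 623 \cdot 1475}{\frac{1}{319 - 39840} \left(-677\right)} = \frac{1050200}{\frac{1}{-39521} \left(-677\right)} = \frac{1050200}{\left(- \frac{1}{39521}\right) \left(-677\right)} = \frac{1050200}{\frac{677}{39521}} = 1050200 \cdot \frac{39521}{677} = \frac{41504954200}{677}$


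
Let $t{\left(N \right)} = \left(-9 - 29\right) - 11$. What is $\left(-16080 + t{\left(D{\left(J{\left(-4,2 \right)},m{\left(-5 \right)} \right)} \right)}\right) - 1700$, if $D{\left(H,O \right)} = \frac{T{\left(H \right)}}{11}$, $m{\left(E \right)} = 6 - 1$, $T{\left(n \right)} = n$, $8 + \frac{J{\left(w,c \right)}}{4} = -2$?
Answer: $-17829$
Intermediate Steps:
$J{\left(w,c \right)} = -40$ ($J{\left(w,c \right)} = -32 + 4 \left(-2\right) = -32 - 8 = -40$)
$m{\left(E \right)} = 5$ ($m{\left(E \right)} = 6 - 1 = 5$)
$D{\left(H,O \right)} = \frac{H}{11}$
$t{\left(N \right)} = -49$ ($t{\left(N \right)} = \left(-9 - 29\right) - 11 = -38 - 11 = -49$)
$\left(-16080 + t{\left(D{\left(J{\left(-4,2 \right)},m{\left(-5 \right)} \right)} \right)}\right) - 1700 = \left(-16080 - 49\right) - 1700 = -16129 - 1700 = -17829$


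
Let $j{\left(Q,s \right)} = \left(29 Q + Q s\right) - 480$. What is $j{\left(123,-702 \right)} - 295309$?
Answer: $-378568$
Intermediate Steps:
$j{\left(Q,s \right)} = -480 + 29 Q + Q s$
$j{\left(123,-702 \right)} - 295309 = \left(-480 + 29 \cdot 123 + 123 \left(-702\right)\right) - 295309 = \left(-480 + 3567 - 86346\right) - 295309 = -83259 - 295309 = -378568$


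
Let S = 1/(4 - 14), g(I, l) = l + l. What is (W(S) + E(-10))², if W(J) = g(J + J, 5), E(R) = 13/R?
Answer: 7569/100 ≈ 75.690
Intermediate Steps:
g(I, l) = 2*l
S = -⅒ (S = 1/(-10) = -⅒ ≈ -0.10000)
W(J) = 10 (W(J) = 2*5 = 10)
(W(S) + E(-10))² = (10 + 13/(-10))² = (10 + 13*(-⅒))² = (10 - 13/10)² = (87/10)² = 7569/100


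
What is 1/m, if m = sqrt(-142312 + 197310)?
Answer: sqrt(54998)/54998 ≈ 0.0042641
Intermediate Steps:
m = sqrt(54998) ≈ 234.52
1/m = 1/(sqrt(54998)) = sqrt(54998)/54998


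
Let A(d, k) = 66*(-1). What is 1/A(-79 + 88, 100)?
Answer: -1/66 ≈ -0.015152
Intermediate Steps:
A(d, k) = -66
1/A(-79 + 88, 100) = 1/(-66) = -1/66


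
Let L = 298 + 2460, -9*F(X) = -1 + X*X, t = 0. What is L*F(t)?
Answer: 2758/9 ≈ 306.44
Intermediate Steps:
F(X) = 1/9 - X**2/9 (F(X) = -(-1 + X*X)/9 = -(-1 + X**2)/9 = 1/9 - X**2/9)
L = 2758
L*F(t) = 2758*(1/9 - 1/9*0**2) = 2758*(1/9 - 1/9*0) = 2758*(1/9 + 0) = 2758*(1/9) = 2758/9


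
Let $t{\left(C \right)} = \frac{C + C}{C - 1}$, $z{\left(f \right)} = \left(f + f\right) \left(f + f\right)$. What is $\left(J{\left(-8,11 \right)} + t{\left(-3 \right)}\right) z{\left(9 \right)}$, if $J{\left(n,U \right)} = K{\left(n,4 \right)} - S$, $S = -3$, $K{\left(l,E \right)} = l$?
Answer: $-1134$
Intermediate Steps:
$z{\left(f \right)} = 4 f^{2}$ ($z{\left(f \right)} = 2 f 2 f = 4 f^{2}$)
$J{\left(n,U \right)} = 3 + n$ ($J{\left(n,U \right)} = n - -3 = n + 3 = 3 + n$)
$t{\left(C \right)} = \frac{2 C}{-1 + C}$
$\left(J{\left(-8,11 \right)} + t{\left(-3 \right)}\right) z{\left(9 \right)} = \left(\left(3 - 8\right) + 2 \left(-3\right) \frac{1}{-1 - 3}\right) 4 \cdot 9^{2} = \left(-5 + 2 \left(-3\right) \frac{1}{-4}\right) 4 \cdot 81 = \left(-5 + 2 \left(-3\right) \left(- \frac{1}{4}\right)\right) 324 = \left(-5 + \frac{3}{2}\right) 324 = \left(- \frac{7}{2}\right) 324 = -1134$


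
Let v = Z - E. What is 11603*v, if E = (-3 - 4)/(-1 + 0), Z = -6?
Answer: -150839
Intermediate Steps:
E = 7 (E = -7/(-1) = -7*(-1) = 7)
v = -13 (v = -6 - 1*7 = -6 - 7 = -13)
11603*v = 11603*(-13) = -150839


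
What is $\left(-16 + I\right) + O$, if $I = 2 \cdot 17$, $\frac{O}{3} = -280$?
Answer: $-822$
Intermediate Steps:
$O = -840$ ($O = 3 \left(-280\right) = -840$)
$I = 34$
$\left(-16 + I\right) + O = \left(-16 + 34\right) - 840 = 18 - 840 = -822$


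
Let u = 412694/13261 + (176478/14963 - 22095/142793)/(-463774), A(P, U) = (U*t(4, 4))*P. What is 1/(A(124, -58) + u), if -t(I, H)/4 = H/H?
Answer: 13140390350210076226/378431689786520989900863 ≈ 3.4723e-5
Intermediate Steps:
t(I, H) = -4 (t(I, H) = -4*H/H = -4*1 = -4)
A(P, U) = -4*P*U (A(P, U) = (U*(-4))*P = (-4*U)*P = -4*P*U)
u = 408940191677517031295/13140390350210076226 (u = 412694*(1/13261) + (176478*(1/14963) - 22095*1/142793)*(-1/463774) = 412694/13261 + (176478/14963 - 22095/142793)*(-1/463774) = 412694/13261 + (24869215569/2136611659)*(-1/463774) = 412694/13261 - 24869215569/990904935541066 = 408940191677517031295/13140390350210076226 ≈ 31.121)
1/(A(124, -58) + u) = 1/(-4*124*(-58) + 408940191677517031295/13140390350210076226) = 1/(28768 + 408940191677517031295/13140390350210076226) = 1/(378431689786520989900863/13140390350210076226) = 13140390350210076226/378431689786520989900863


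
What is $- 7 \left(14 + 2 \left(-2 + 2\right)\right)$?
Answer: $-98$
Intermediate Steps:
$- 7 \left(14 + 2 \left(-2 + 2\right)\right) = - 7 \left(14 + 2 \cdot 0\right) = - 7 \left(14 + 0\right) = \left(-7\right) 14 = -98$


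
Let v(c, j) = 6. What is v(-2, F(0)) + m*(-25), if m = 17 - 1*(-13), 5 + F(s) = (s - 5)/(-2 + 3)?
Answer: -744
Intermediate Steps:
F(s) = -10 + s (F(s) = -5 + (s - 5)/(-2 + 3) = -5 + (-5 + s)/1 = -5 + (-5 + s)*1 = -5 + (-5 + s) = -10 + s)
m = 30 (m = 17 + 13 = 30)
v(-2, F(0)) + m*(-25) = 6 + 30*(-25) = 6 - 750 = -744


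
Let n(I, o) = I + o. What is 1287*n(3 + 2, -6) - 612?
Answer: -1899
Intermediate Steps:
1287*n(3 + 2, -6) - 612 = 1287*((3 + 2) - 6) - 612 = 1287*(5 - 6) - 612 = 1287*(-1) - 612 = -1287 - 612 = -1899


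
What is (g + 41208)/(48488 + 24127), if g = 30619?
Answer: 71827/72615 ≈ 0.98915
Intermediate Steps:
(g + 41208)/(48488 + 24127) = (30619 + 41208)/(48488 + 24127) = 71827/72615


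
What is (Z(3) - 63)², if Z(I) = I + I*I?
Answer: 2601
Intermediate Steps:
Z(I) = I + I²
(Z(3) - 63)² = (3*(1 + 3) - 63)² = (3*4 - 63)² = (12 - 63)² = (-51)² = 2601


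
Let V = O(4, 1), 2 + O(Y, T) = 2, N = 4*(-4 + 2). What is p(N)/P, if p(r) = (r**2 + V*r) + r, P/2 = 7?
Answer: 4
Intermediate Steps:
N = -8 (N = 4*(-2) = -8)
O(Y, T) = 0 (O(Y, T) = -2 + 2 = 0)
P = 14 (P = 2*7 = 14)
V = 0
p(r) = r + r**2 (p(r) = (r**2 + 0*r) + r = (r**2 + 0) + r = r**2 + r = r + r**2)
p(N)/P = -8*(1 - 8)/14 = -8*(-7)*(1/14) = 56*(1/14) = 4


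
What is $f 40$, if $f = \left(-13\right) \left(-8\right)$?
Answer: $4160$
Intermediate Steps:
$f = 104$
$f 40 = 104 \cdot 40 = 4160$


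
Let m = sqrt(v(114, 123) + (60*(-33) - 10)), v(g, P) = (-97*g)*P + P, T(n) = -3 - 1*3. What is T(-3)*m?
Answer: -6*I*sqrt(1362001) ≈ -7002.3*I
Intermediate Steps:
T(n) = -6 (T(n) = -3 - 3 = -6)
v(g, P) = P - 97*P*g (v(g, P) = -97*P*g + P = P - 97*P*g)
m = I*sqrt(1362001) (m = sqrt(123*(1 - 97*114) + (60*(-33) - 10)) = sqrt(123*(1 - 11058) + (-1980 - 10)) = sqrt(123*(-11057) - 1990) = sqrt(-1360011 - 1990) = sqrt(-1362001) = I*sqrt(1362001) ≈ 1167.0*I)
T(-3)*m = -6*I*sqrt(1362001)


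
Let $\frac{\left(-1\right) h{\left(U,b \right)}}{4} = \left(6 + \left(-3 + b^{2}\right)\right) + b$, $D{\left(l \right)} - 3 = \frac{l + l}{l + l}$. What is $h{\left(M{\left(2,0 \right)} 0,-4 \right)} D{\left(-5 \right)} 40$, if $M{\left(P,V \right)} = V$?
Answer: $-9600$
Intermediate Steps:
$D{\left(l \right)} = 4$ ($D{\left(l \right)} = 3 + \frac{l + l}{l + l} = 3 + \frac{2 l}{2 l} = 3 + 2 l \frac{1}{2 l} = 3 + 1 = 4$)
$h{\left(U,b \right)} = -12 - 4 b - 4 b^{2}$ ($h{\left(U,b \right)} = - 4 \left(\left(6 + \left(-3 + b^{2}\right)\right) + b\right) = - 4 \left(\left(3 + b^{2}\right) + b\right) = - 4 \left(3 + b + b^{2}\right) = -12 - 4 b - 4 b^{2}$)
$h{\left(M{\left(2,0 \right)} 0,-4 \right)} D{\left(-5 \right)} 40 = \left(-12 - -16 - 4 \left(-4\right)^{2}\right) 4 \cdot 40 = \left(-12 + 16 - 64\right) 4 \cdot 40 = \left(-60\right) 4 \cdot 40 = \left(-240\right) 40 = -9600$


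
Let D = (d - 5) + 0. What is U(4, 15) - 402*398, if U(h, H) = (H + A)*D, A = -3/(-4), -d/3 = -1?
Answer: -320055/2 ≈ -1.6003e+5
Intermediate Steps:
d = 3 (d = -3*(-1) = 3)
D = -2 (D = (3 - 5) + 0 = -2 + 0 = -2)
A = 3/4 (A = -3*(-1/4) = 3/4 ≈ 0.75000)
U(h, H) = -3/2 - 2*H (U(h, H) = (H + 3/4)*(-2) = (3/4 + H)*(-2) = -3/2 - 2*H)
U(4, 15) - 402*398 = (-3/2 - 2*15) - 402*398 = (-3/2 - 30) - 159996 = -63/2 - 159996 = -320055/2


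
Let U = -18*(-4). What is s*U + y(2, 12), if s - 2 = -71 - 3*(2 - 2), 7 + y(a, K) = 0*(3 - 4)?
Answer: -4975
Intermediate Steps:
U = 72
y(a, K) = -7 (y(a, K) = -7 + 0*(3 - 4) = -7 + 0*(-1) = -7 + 0 = -7)
s = -69 (s = 2 + (-71 - 3*(2 - 2)) = 2 + (-71 - 3*0) = 2 + (-71 - 1*0) = 2 + (-71 + 0) = 2 - 71 = -69)
s*U + y(2, 12) = -69*72 - 7 = -4968 - 7 = -4975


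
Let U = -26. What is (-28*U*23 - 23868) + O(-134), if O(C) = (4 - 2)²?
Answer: -7120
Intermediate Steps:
O(C) = 4 (O(C) = 2² = 4)
(-28*U*23 - 23868) + O(-134) = (-28*(-26)*23 - 23868) + 4 = (728*23 - 23868) + 4 = (16744 - 23868) + 4 = -7124 + 4 = -7120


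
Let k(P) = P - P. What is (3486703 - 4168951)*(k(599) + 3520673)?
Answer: -2401972112904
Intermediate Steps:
k(P) = 0
(3486703 - 4168951)*(k(599) + 3520673) = (3486703 - 4168951)*(0 + 3520673) = -682248*3520673 = -2401972112904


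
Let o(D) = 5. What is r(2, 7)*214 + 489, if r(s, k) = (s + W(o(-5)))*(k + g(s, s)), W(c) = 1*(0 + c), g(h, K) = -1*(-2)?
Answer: 13971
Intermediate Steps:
g(h, K) = 2
W(c) = c (W(c) = 1*c = c)
r(s, k) = (2 + k)*(5 + s) (r(s, k) = (s + 5)*(k + 2) = (5 + s)*(2 + k) = (2 + k)*(5 + s))
r(2, 7)*214 + 489 = (10 + 2*2 + 5*7 + 7*2)*214 + 489 = (10 + 4 + 35 + 14)*214 + 489 = 63*214 + 489 = 13482 + 489 = 13971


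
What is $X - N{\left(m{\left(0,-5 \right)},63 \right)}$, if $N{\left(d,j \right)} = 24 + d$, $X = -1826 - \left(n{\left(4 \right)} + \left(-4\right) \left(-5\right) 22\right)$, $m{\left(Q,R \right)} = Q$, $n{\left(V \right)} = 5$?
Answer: $-2295$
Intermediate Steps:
$X = -2271$ ($X = -1826 - \left(5 + \left(-4\right) \left(-5\right) 22\right) = -1826 - \left(5 + 20 \cdot 22\right) = -1826 - \left(5 + 440\right) = -1826 - 445 = -2271$)
$X - N{\left(m{\left(0,-5 \right)},63 \right)} = -2271 - \left(24 + 0\right) = -2271 - 24 = -2295$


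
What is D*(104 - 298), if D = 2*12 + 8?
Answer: -6208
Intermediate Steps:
D = 32 (D = 24 + 8 = 32)
D*(104 - 298) = 32*(104 - 298) = 32*(-194) = -6208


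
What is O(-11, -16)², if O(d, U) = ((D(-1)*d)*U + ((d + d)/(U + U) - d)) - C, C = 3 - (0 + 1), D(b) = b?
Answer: 7080921/256 ≈ 27660.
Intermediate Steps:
C = 2 (C = 3 - 1*1 = 3 - 1 = 2)
O(d, U) = -2 - d + d/U - U*d (O(d, U) = ((-d)*U + ((d + d)/(U + U) - d)) - 1*2 = (-U*d + ((2*d)/((2*U)) - d)) - 2 = (-U*d + ((2*d)*(1/(2*U)) - d)) - 2 = (-U*d + (d/U - d)) - 2 = (-U*d + (-d + d/U)) - 2 = (-d + d/U - U*d) - 2 = -2 - d + d/U - U*d)
O(-11, -16)² = (-2 - 1*(-11) - 11/(-16) - 1*(-16)*(-11))² = (-2 + 11 - 11*(-1/16) - 176)² = (-2 + 11 + 11/16 - 176)² = (-2661/16)² = 7080921/256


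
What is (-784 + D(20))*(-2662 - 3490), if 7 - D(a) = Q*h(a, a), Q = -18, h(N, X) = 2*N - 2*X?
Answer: 4780104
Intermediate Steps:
h(N, X) = -2*X + 2*N
D(a) = 7 (D(a) = 7 - (-18)*(-2*a + 2*a) = 7 - (-18)*0 = 7 - 1*0 = 7 + 0 = 7)
(-784 + D(20))*(-2662 - 3490) = (-784 + 7)*(-2662 - 3490) = -777*(-6152) = 4780104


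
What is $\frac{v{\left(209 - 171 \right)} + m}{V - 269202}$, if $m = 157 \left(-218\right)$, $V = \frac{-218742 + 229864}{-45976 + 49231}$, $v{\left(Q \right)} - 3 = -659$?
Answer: $\frac{56770455}{438120694} \approx 0.12958$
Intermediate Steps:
$v{\left(Q \right)} = -656$ ($v{\left(Q \right)} = 3 - 659 = -656$)
$V = \frac{11122}{3255} \approx 3.4169$
$m = -34226$
$\frac{v{\left(209 - 171 \right)} + m}{V - 269202} = \frac{-656 - 34226}{\frac{11122}{3255} - 269202} = - \frac{34882}{- \frac{876241388}{3255}} = \left(-34882\right) \left(- \frac{3255}{876241388}\right) = \frac{56770455}{438120694}$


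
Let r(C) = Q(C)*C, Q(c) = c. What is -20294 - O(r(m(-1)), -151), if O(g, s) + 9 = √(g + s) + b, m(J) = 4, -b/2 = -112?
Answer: -20509 - 3*I*√15 ≈ -20509.0 - 11.619*I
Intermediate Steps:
b = 224 (b = -2*(-112) = 224)
r(C) = C² (r(C) = C*C = C²)
O(g, s) = 215 + √(g + s) (O(g, s) = -9 + (√(g + s) + 224) = -9 + (224 + √(g + s)) = 215 + √(g + s))
-20294 - O(r(m(-1)), -151) = -20294 - (215 + √(4² - 151)) = -20294 - (215 + √(16 - 151)) = -20294 - (215 + √(-135)) = -20294 - (215 + 3*I*√15) = -20294 + (-215 - 3*I*√15) = -20509 - 3*I*√15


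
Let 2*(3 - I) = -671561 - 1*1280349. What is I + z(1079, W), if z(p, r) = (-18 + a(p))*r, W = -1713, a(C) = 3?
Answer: 1001653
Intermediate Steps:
I = 975958 (I = 3 - (-671561 - 1*1280349)/2 = 3 - (-671561 - 1280349)/2 = 3 - 1/2*(-1951910) = 3 + 975955 = 975958)
z(p, r) = -15*r (z(p, r) = (-18 + 3)*r = -15*r)
I + z(1079, W) = 975958 - 15*(-1713) = 975958 + 25695 = 1001653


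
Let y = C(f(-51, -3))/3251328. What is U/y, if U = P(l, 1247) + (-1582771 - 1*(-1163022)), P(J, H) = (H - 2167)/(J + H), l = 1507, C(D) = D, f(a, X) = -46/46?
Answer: 626416928129408/459 ≈ 1.3647e+12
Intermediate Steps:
f(a, X) = -1 (f(a, X) = -46*1/46 = -1)
P(J, H) = (-2167 + H)/(H + J)
y = -1/3251328 ≈ -3.0757e-7
U = -577994833/1377 (U = (-2167 + 1247)/(1247 + 1507) + (-1582771 - 1*(-1163022)) = -920/2754 + (-1582771 + 1163022) = (1/2754)*(-920) - 419749 = -460/1377 - 419749 = -577994833/1377 ≈ -4.1975e+5)
U/y = -577994833/(1377*(-1/3251328)) = -577994833/1377*(-3251328) = 626416928129408/459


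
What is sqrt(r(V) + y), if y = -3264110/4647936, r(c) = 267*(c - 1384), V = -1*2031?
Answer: I*sqrt(19236348036050010)/145248 ≈ 954.88*I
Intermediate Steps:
V = -2031
r(c) = -369528 + 267*c (r(c) = 267*(-1384 + c) = -369528 + 267*c)
y = -1632055/2323968 (y = -3264110*1/4647936 = -1632055/2323968 ≈ -0.70227)
sqrt(r(V) + y) = sqrt((-369528 + 267*(-2031)) - 1632055/2323968) = sqrt((-369528 - 542277) - 1632055/2323968) = sqrt(-911805 - 1632055/2323968) = sqrt(-2119007274295/2323968) = I*sqrt(19236348036050010)/145248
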